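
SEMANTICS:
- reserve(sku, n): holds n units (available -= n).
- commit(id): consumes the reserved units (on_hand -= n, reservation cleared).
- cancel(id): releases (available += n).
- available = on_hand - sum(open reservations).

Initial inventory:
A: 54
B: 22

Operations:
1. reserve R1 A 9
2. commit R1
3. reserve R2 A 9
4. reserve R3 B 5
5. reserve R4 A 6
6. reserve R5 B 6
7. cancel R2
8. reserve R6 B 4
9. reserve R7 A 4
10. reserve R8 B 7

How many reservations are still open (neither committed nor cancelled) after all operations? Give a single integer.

Step 1: reserve R1 A 9 -> on_hand[A=54 B=22] avail[A=45 B=22] open={R1}
Step 2: commit R1 -> on_hand[A=45 B=22] avail[A=45 B=22] open={}
Step 3: reserve R2 A 9 -> on_hand[A=45 B=22] avail[A=36 B=22] open={R2}
Step 4: reserve R3 B 5 -> on_hand[A=45 B=22] avail[A=36 B=17] open={R2,R3}
Step 5: reserve R4 A 6 -> on_hand[A=45 B=22] avail[A=30 B=17] open={R2,R3,R4}
Step 6: reserve R5 B 6 -> on_hand[A=45 B=22] avail[A=30 B=11] open={R2,R3,R4,R5}
Step 7: cancel R2 -> on_hand[A=45 B=22] avail[A=39 B=11] open={R3,R4,R5}
Step 8: reserve R6 B 4 -> on_hand[A=45 B=22] avail[A=39 B=7] open={R3,R4,R5,R6}
Step 9: reserve R7 A 4 -> on_hand[A=45 B=22] avail[A=35 B=7] open={R3,R4,R5,R6,R7}
Step 10: reserve R8 B 7 -> on_hand[A=45 B=22] avail[A=35 B=0] open={R3,R4,R5,R6,R7,R8}
Open reservations: ['R3', 'R4', 'R5', 'R6', 'R7', 'R8'] -> 6

Answer: 6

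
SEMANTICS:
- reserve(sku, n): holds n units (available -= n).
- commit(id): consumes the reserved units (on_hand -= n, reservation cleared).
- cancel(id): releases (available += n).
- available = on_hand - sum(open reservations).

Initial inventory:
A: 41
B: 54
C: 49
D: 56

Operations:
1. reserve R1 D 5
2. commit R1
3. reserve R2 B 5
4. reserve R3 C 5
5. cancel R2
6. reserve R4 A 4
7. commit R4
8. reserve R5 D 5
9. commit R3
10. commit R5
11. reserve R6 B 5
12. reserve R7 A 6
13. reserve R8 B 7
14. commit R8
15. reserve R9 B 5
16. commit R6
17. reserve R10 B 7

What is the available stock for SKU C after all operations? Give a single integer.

Answer: 44

Derivation:
Step 1: reserve R1 D 5 -> on_hand[A=41 B=54 C=49 D=56] avail[A=41 B=54 C=49 D=51] open={R1}
Step 2: commit R1 -> on_hand[A=41 B=54 C=49 D=51] avail[A=41 B=54 C=49 D=51] open={}
Step 3: reserve R2 B 5 -> on_hand[A=41 B=54 C=49 D=51] avail[A=41 B=49 C=49 D=51] open={R2}
Step 4: reserve R3 C 5 -> on_hand[A=41 B=54 C=49 D=51] avail[A=41 B=49 C=44 D=51] open={R2,R3}
Step 5: cancel R2 -> on_hand[A=41 B=54 C=49 D=51] avail[A=41 B=54 C=44 D=51] open={R3}
Step 6: reserve R4 A 4 -> on_hand[A=41 B=54 C=49 D=51] avail[A=37 B=54 C=44 D=51] open={R3,R4}
Step 7: commit R4 -> on_hand[A=37 B=54 C=49 D=51] avail[A=37 B=54 C=44 D=51] open={R3}
Step 8: reserve R5 D 5 -> on_hand[A=37 B=54 C=49 D=51] avail[A=37 B=54 C=44 D=46] open={R3,R5}
Step 9: commit R3 -> on_hand[A=37 B=54 C=44 D=51] avail[A=37 B=54 C=44 D=46] open={R5}
Step 10: commit R5 -> on_hand[A=37 B=54 C=44 D=46] avail[A=37 B=54 C=44 D=46] open={}
Step 11: reserve R6 B 5 -> on_hand[A=37 B=54 C=44 D=46] avail[A=37 B=49 C=44 D=46] open={R6}
Step 12: reserve R7 A 6 -> on_hand[A=37 B=54 C=44 D=46] avail[A=31 B=49 C=44 D=46] open={R6,R7}
Step 13: reserve R8 B 7 -> on_hand[A=37 B=54 C=44 D=46] avail[A=31 B=42 C=44 D=46] open={R6,R7,R8}
Step 14: commit R8 -> on_hand[A=37 B=47 C=44 D=46] avail[A=31 B=42 C=44 D=46] open={R6,R7}
Step 15: reserve R9 B 5 -> on_hand[A=37 B=47 C=44 D=46] avail[A=31 B=37 C=44 D=46] open={R6,R7,R9}
Step 16: commit R6 -> on_hand[A=37 B=42 C=44 D=46] avail[A=31 B=37 C=44 D=46] open={R7,R9}
Step 17: reserve R10 B 7 -> on_hand[A=37 B=42 C=44 D=46] avail[A=31 B=30 C=44 D=46] open={R10,R7,R9}
Final available[C] = 44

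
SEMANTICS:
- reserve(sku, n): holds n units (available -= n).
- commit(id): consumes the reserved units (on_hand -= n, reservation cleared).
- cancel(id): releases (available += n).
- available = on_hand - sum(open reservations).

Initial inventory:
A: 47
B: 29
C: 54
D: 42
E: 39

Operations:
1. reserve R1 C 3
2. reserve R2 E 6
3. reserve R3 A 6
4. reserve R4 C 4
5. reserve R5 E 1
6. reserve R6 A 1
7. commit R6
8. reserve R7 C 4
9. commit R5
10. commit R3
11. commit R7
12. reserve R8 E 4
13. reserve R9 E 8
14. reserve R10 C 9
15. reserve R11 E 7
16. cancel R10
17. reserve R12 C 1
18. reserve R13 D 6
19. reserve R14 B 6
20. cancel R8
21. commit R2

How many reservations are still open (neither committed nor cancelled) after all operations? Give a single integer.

Step 1: reserve R1 C 3 -> on_hand[A=47 B=29 C=54 D=42 E=39] avail[A=47 B=29 C=51 D=42 E=39] open={R1}
Step 2: reserve R2 E 6 -> on_hand[A=47 B=29 C=54 D=42 E=39] avail[A=47 B=29 C=51 D=42 E=33] open={R1,R2}
Step 3: reserve R3 A 6 -> on_hand[A=47 B=29 C=54 D=42 E=39] avail[A=41 B=29 C=51 D=42 E=33] open={R1,R2,R3}
Step 4: reserve R4 C 4 -> on_hand[A=47 B=29 C=54 D=42 E=39] avail[A=41 B=29 C=47 D=42 E=33] open={R1,R2,R3,R4}
Step 5: reserve R5 E 1 -> on_hand[A=47 B=29 C=54 D=42 E=39] avail[A=41 B=29 C=47 D=42 E=32] open={R1,R2,R3,R4,R5}
Step 6: reserve R6 A 1 -> on_hand[A=47 B=29 C=54 D=42 E=39] avail[A=40 B=29 C=47 D=42 E=32] open={R1,R2,R3,R4,R5,R6}
Step 7: commit R6 -> on_hand[A=46 B=29 C=54 D=42 E=39] avail[A=40 B=29 C=47 D=42 E=32] open={R1,R2,R3,R4,R5}
Step 8: reserve R7 C 4 -> on_hand[A=46 B=29 C=54 D=42 E=39] avail[A=40 B=29 C=43 D=42 E=32] open={R1,R2,R3,R4,R5,R7}
Step 9: commit R5 -> on_hand[A=46 B=29 C=54 D=42 E=38] avail[A=40 B=29 C=43 D=42 E=32] open={R1,R2,R3,R4,R7}
Step 10: commit R3 -> on_hand[A=40 B=29 C=54 D=42 E=38] avail[A=40 B=29 C=43 D=42 E=32] open={R1,R2,R4,R7}
Step 11: commit R7 -> on_hand[A=40 B=29 C=50 D=42 E=38] avail[A=40 B=29 C=43 D=42 E=32] open={R1,R2,R4}
Step 12: reserve R8 E 4 -> on_hand[A=40 B=29 C=50 D=42 E=38] avail[A=40 B=29 C=43 D=42 E=28] open={R1,R2,R4,R8}
Step 13: reserve R9 E 8 -> on_hand[A=40 B=29 C=50 D=42 E=38] avail[A=40 B=29 C=43 D=42 E=20] open={R1,R2,R4,R8,R9}
Step 14: reserve R10 C 9 -> on_hand[A=40 B=29 C=50 D=42 E=38] avail[A=40 B=29 C=34 D=42 E=20] open={R1,R10,R2,R4,R8,R9}
Step 15: reserve R11 E 7 -> on_hand[A=40 B=29 C=50 D=42 E=38] avail[A=40 B=29 C=34 D=42 E=13] open={R1,R10,R11,R2,R4,R8,R9}
Step 16: cancel R10 -> on_hand[A=40 B=29 C=50 D=42 E=38] avail[A=40 B=29 C=43 D=42 E=13] open={R1,R11,R2,R4,R8,R9}
Step 17: reserve R12 C 1 -> on_hand[A=40 B=29 C=50 D=42 E=38] avail[A=40 B=29 C=42 D=42 E=13] open={R1,R11,R12,R2,R4,R8,R9}
Step 18: reserve R13 D 6 -> on_hand[A=40 B=29 C=50 D=42 E=38] avail[A=40 B=29 C=42 D=36 E=13] open={R1,R11,R12,R13,R2,R4,R8,R9}
Step 19: reserve R14 B 6 -> on_hand[A=40 B=29 C=50 D=42 E=38] avail[A=40 B=23 C=42 D=36 E=13] open={R1,R11,R12,R13,R14,R2,R4,R8,R9}
Step 20: cancel R8 -> on_hand[A=40 B=29 C=50 D=42 E=38] avail[A=40 B=23 C=42 D=36 E=17] open={R1,R11,R12,R13,R14,R2,R4,R9}
Step 21: commit R2 -> on_hand[A=40 B=29 C=50 D=42 E=32] avail[A=40 B=23 C=42 D=36 E=17] open={R1,R11,R12,R13,R14,R4,R9}
Open reservations: ['R1', 'R11', 'R12', 'R13', 'R14', 'R4', 'R9'] -> 7

Answer: 7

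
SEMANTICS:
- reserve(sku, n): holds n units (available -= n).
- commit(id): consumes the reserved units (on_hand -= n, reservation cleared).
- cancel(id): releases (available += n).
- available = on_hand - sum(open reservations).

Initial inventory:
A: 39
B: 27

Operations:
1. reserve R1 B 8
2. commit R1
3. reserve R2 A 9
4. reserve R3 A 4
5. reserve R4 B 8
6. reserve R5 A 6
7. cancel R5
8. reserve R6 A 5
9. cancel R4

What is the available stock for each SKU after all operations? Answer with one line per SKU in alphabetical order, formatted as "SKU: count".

Answer: A: 21
B: 19

Derivation:
Step 1: reserve R1 B 8 -> on_hand[A=39 B=27] avail[A=39 B=19] open={R1}
Step 2: commit R1 -> on_hand[A=39 B=19] avail[A=39 B=19] open={}
Step 3: reserve R2 A 9 -> on_hand[A=39 B=19] avail[A=30 B=19] open={R2}
Step 4: reserve R3 A 4 -> on_hand[A=39 B=19] avail[A=26 B=19] open={R2,R3}
Step 5: reserve R4 B 8 -> on_hand[A=39 B=19] avail[A=26 B=11] open={R2,R3,R4}
Step 6: reserve R5 A 6 -> on_hand[A=39 B=19] avail[A=20 B=11] open={R2,R3,R4,R5}
Step 7: cancel R5 -> on_hand[A=39 B=19] avail[A=26 B=11] open={R2,R3,R4}
Step 8: reserve R6 A 5 -> on_hand[A=39 B=19] avail[A=21 B=11] open={R2,R3,R4,R6}
Step 9: cancel R4 -> on_hand[A=39 B=19] avail[A=21 B=19] open={R2,R3,R6}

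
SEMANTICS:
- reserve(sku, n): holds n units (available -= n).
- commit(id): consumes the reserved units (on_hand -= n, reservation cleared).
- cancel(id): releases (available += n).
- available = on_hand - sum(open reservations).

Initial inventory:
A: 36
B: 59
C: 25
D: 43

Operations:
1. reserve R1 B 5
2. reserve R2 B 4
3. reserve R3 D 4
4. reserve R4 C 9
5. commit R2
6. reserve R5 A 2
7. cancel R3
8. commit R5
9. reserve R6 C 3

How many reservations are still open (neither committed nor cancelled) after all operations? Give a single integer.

Answer: 3

Derivation:
Step 1: reserve R1 B 5 -> on_hand[A=36 B=59 C=25 D=43] avail[A=36 B=54 C=25 D=43] open={R1}
Step 2: reserve R2 B 4 -> on_hand[A=36 B=59 C=25 D=43] avail[A=36 B=50 C=25 D=43] open={R1,R2}
Step 3: reserve R3 D 4 -> on_hand[A=36 B=59 C=25 D=43] avail[A=36 B=50 C=25 D=39] open={R1,R2,R3}
Step 4: reserve R4 C 9 -> on_hand[A=36 B=59 C=25 D=43] avail[A=36 B=50 C=16 D=39] open={R1,R2,R3,R4}
Step 5: commit R2 -> on_hand[A=36 B=55 C=25 D=43] avail[A=36 B=50 C=16 D=39] open={R1,R3,R4}
Step 6: reserve R5 A 2 -> on_hand[A=36 B=55 C=25 D=43] avail[A=34 B=50 C=16 D=39] open={R1,R3,R4,R5}
Step 7: cancel R3 -> on_hand[A=36 B=55 C=25 D=43] avail[A=34 B=50 C=16 D=43] open={R1,R4,R5}
Step 8: commit R5 -> on_hand[A=34 B=55 C=25 D=43] avail[A=34 B=50 C=16 D=43] open={R1,R4}
Step 9: reserve R6 C 3 -> on_hand[A=34 B=55 C=25 D=43] avail[A=34 B=50 C=13 D=43] open={R1,R4,R6}
Open reservations: ['R1', 'R4', 'R6'] -> 3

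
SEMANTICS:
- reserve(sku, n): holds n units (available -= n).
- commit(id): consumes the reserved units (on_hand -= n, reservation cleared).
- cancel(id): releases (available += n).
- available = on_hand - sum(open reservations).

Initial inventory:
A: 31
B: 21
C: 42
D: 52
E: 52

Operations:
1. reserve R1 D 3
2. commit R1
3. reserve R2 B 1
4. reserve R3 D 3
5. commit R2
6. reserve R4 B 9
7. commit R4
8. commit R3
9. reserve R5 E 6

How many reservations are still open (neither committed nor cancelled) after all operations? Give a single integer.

Answer: 1

Derivation:
Step 1: reserve R1 D 3 -> on_hand[A=31 B=21 C=42 D=52 E=52] avail[A=31 B=21 C=42 D=49 E=52] open={R1}
Step 2: commit R1 -> on_hand[A=31 B=21 C=42 D=49 E=52] avail[A=31 B=21 C=42 D=49 E=52] open={}
Step 3: reserve R2 B 1 -> on_hand[A=31 B=21 C=42 D=49 E=52] avail[A=31 B=20 C=42 D=49 E=52] open={R2}
Step 4: reserve R3 D 3 -> on_hand[A=31 B=21 C=42 D=49 E=52] avail[A=31 B=20 C=42 D=46 E=52] open={R2,R3}
Step 5: commit R2 -> on_hand[A=31 B=20 C=42 D=49 E=52] avail[A=31 B=20 C=42 D=46 E=52] open={R3}
Step 6: reserve R4 B 9 -> on_hand[A=31 B=20 C=42 D=49 E=52] avail[A=31 B=11 C=42 D=46 E=52] open={R3,R4}
Step 7: commit R4 -> on_hand[A=31 B=11 C=42 D=49 E=52] avail[A=31 B=11 C=42 D=46 E=52] open={R3}
Step 8: commit R3 -> on_hand[A=31 B=11 C=42 D=46 E=52] avail[A=31 B=11 C=42 D=46 E=52] open={}
Step 9: reserve R5 E 6 -> on_hand[A=31 B=11 C=42 D=46 E=52] avail[A=31 B=11 C=42 D=46 E=46] open={R5}
Open reservations: ['R5'] -> 1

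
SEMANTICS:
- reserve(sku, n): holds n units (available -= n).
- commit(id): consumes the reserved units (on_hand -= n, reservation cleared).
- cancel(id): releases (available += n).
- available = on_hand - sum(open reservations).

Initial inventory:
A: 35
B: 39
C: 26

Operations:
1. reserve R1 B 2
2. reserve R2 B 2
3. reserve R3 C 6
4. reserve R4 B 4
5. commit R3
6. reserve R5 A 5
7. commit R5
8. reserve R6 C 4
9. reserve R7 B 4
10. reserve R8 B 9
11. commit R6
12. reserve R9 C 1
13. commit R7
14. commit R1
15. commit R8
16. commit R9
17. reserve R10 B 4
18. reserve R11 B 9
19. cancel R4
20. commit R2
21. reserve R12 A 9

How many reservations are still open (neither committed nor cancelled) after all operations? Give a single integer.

Step 1: reserve R1 B 2 -> on_hand[A=35 B=39 C=26] avail[A=35 B=37 C=26] open={R1}
Step 2: reserve R2 B 2 -> on_hand[A=35 B=39 C=26] avail[A=35 B=35 C=26] open={R1,R2}
Step 3: reserve R3 C 6 -> on_hand[A=35 B=39 C=26] avail[A=35 B=35 C=20] open={R1,R2,R3}
Step 4: reserve R4 B 4 -> on_hand[A=35 B=39 C=26] avail[A=35 B=31 C=20] open={R1,R2,R3,R4}
Step 5: commit R3 -> on_hand[A=35 B=39 C=20] avail[A=35 B=31 C=20] open={R1,R2,R4}
Step 6: reserve R5 A 5 -> on_hand[A=35 B=39 C=20] avail[A=30 B=31 C=20] open={R1,R2,R4,R5}
Step 7: commit R5 -> on_hand[A=30 B=39 C=20] avail[A=30 B=31 C=20] open={R1,R2,R4}
Step 8: reserve R6 C 4 -> on_hand[A=30 B=39 C=20] avail[A=30 B=31 C=16] open={R1,R2,R4,R6}
Step 9: reserve R7 B 4 -> on_hand[A=30 B=39 C=20] avail[A=30 B=27 C=16] open={R1,R2,R4,R6,R7}
Step 10: reserve R8 B 9 -> on_hand[A=30 B=39 C=20] avail[A=30 B=18 C=16] open={R1,R2,R4,R6,R7,R8}
Step 11: commit R6 -> on_hand[A=30 B=39 C=16] avail[A=30 B=18 C=16] open={R1,R2,R4,R7,R8}
Step 12: reserve R9 C 1 -> on_hand[A=30 B=39 C=16] avail[A=30 B=18 C=15] open={R1,R2,R4,R7,R8,R9}
Step 13: commit R7 -> on_hand[A=30 B=35 C=16] avail[A=30 B=18 C=15] open={R1,R2,R4,R8,R9}
Step 14: commit R1 -> on_hand[A=30 B=33 C=16] avail[A=30 B=18 C=15] open={R2,R4,R8,R9}
Step 15: commit R8 -> on_hand[A=30 B=24 C=16] avail[A=30 B=18 C=15] open={R2,R4,R9}
Step 16: commit R9 -> on_hand[A=30 B=24 C=15] avail[A=30 B=18 C=15] open={R2,R4}
Step 17: reserve R10 B 4 -> on_hand[A=30 B=24 C=15] avail[A=30 B=14 C=15] open={R10,R2,R4}
Step 18: reserve R11 B 9 -> on_hand[A=30 B=24 C=15] avail[A=30 B=5 C=15] open={R10,R11,R2,R4}
Step 19: cancel R4 -> on_hand[A=30 B=24 C=15] avail[A=30 B=9 C=15] open={R10,R11,R2}
Step 20: commit R2 -> on_hand[A=30 B=22 C=15] avail[A=30 B=9 C=15] open={R10,R11}
Step 21: reserve R12 A 9 -> on_hand[A=30 B=22 C=15] avail[A=21 B=9 C=15] open={R10,R11,R12}
Open reservations: ['R10', 'R11', 'R12'] -> 3

Answer: 3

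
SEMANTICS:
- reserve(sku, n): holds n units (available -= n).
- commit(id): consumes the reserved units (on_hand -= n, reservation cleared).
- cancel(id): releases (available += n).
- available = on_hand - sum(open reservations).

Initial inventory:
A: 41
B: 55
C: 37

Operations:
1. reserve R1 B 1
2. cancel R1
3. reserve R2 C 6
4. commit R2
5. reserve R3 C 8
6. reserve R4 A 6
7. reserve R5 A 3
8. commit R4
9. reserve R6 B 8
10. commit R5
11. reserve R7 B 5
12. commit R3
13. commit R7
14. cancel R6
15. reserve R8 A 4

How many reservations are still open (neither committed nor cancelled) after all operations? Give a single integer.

Answer: 1

Derivation:
Step 1: reserve R1 B 1 -> on_hand[A=41 B=55 C=37] avail[A=41 B=54 C=37] open={R1}
Step 2: cancel R1 -> on_hand[A=41 B=55 C=37] avail[A=41 B=55 C=37] open={}
Step 3: reserve R2 C 6 -> on_hand[A=41 B=55 C=37] avail[A=41 B=55 C=31] open={R2}
Step 4: commit R2 -> on_hand[A=41 B=55 C=31] avail[A=41 B=55 C=31] open={}
Step 5: reserve R3 C 8 -> on_hand[A=41 B=55 C=31] avail[A=41 B=55 C=23] open={R3}
Step 6: reserve R4 A 6 -> on_hand[A=41 B=55 C=31] avail[A=35 B=55 C=23] open={R3,R4}
Step 7: reserve R5 A 3 -> on_hand[A=41 B=55 C=31] avail[A=32 B=55 C=23] open={R3,R4,R5}
Step 8: commit R4 -> on_hand[A=35 B=55 C=31] avail[A=32 B=55 C=23] open={R3,R5}
Step 9: reserve R6 B 8 -> on_hand[A=35 B=55 C=31] avail[A=32 B=47 C=23] open={R3,R5,R6}
Step 10: commit R5 -> on_hand[A=32 B=55 C=31] avail[A=32 B=47 C=23] open={R3,R6}
Step 11: reserve R7 B 5 -> on_hand[A=32 B=55 C=31] avail[A=32 B=42 C=23] open={R3,R6,R7}
Step 12: commit R3 -> on_hand[A=32 B=55 C=23] avail[A=32 B=42 C=23] open={R6,R7}
Step 13: commit R7 -> on_hand[A=32 B=50 C=23] avail[A=32 B=42 C=23] open={R6}
Step 14: cancel R6 -> on_hand[A=32 B=50 C=23] avail[A=32 B=50 C=23] open={}
Step 15: reserve R8 A 4 -> on_hand[A=32 B=50 C=23] avail[A=28 B=50 C=23] open={R8}
Open reservations: ['R8'] -> 1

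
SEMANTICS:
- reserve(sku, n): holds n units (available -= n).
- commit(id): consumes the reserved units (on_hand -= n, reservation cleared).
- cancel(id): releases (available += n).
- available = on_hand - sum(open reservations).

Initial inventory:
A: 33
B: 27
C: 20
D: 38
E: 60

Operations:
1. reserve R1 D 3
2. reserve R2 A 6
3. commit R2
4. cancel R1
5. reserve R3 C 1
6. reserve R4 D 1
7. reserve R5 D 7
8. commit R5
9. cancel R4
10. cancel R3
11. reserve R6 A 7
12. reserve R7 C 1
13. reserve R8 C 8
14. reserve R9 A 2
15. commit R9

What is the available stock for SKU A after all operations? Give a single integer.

Answer: 18

Derivation:
Step 1: reserve R1 D 3 -> on_hand[A=33 B=27 C=20 D=38 E=60] avail[A=33 B=27 C=20 D=35 E=60] open={R1}
Step 2: reserve R2 A 6 -> on_hand[A=33 B=27 C=20 D=38 E=60] avail[A=27 B=27 C=20 D=35 E=60] open={R1,R2}
Step 3: commit R2 -> on_hand[A=27 B=27 C=20 D=38 E=60] avail[A=27 B=27 C=20 D=35 E=60] open={R1}
Step 4: cancel R1 -> on_hand[A=27 B=27 C=20 D=38 E=60] avail[A=27 B=27 C=20 D=38 E=60] open={}
Step 5: reserve R3 C 1 -> on_hand[A=27 B=27 C=20 D=38 E=60] avail[A=27 B=27 C=19 D=38 E=60] open={R3}
Step 6: reserve R4 D 1 -> on_hand[A=27 B=27 C=20 D=38 E=60] avail[A=27 B=27 C=19 D=37 E=60] open={R3,R4}
Step 7: reserve R5 D 7 -> on_hand[A=27 B=27 C=20 D=38 E=60] avail[A=27 B=27 C=19 D=30 E=60] open={R3,R4,R5}
Step 8: commit R5 -> on_hand[A=27 B=27 C=20 D=31 E=60] avail[A=27 B=27 C=19 D=30 E=60] open={R3,R4}
Step 9: cancel R4 -> on_hand[A=27 B=27 C=20 D=31 E=60] avail[A=27 B=27 C=19 D=31 E=60] open={R3}
Step 10: cancel R3 -> on_hand[A=27 B=27 C=20 D=31 E=60] avail[A=27 B=27 C=20 D=31 E=60] open={}
Step 11: reserve R6 A 7 -> on_hand[A=27 B=27 C=20 D=31 E=60] avail[A=20 B=27 C=20 D=31 E=60] open={R6}
Step 12: reserve R7 C 1 -> on_hand[A=27 B=27 C=20 D=31 E=60] avail[A=20 B=27 C=19 D=31 E=60] open={R6,R7}
Step 13: reserve R8 C 8 -> on_hand[A=27 B=27 C=20 D=31 E=60] avail[A=20 B=27 C=11 D=31 E=60] open={R6,R7,R8}
Step 14: reserve R9 A 2 -> on_hand[A=27 B=27 C=20 D=31 E=60] avail[A=18 B=27 C=11 D=31 E=60] open={R6,R7,R8,R9}
Step 15: commit R9 -> on_hand[A=25 B=27 C=20 D=31 E=60] avail[A=18 B=27 C=11 D=31 E=60] open={R6,R7,R8}
Final available[A] = 18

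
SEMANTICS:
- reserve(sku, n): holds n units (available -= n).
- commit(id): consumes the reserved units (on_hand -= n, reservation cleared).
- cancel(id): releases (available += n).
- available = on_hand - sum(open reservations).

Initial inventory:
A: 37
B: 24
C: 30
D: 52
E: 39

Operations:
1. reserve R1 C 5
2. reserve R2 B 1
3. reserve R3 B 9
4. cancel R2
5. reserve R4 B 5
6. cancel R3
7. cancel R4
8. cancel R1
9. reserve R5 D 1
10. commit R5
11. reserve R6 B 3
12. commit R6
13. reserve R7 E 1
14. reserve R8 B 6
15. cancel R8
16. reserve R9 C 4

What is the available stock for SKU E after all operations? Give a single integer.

Step 1: reserve R1 C 5 -> on_hand[A=37 B=24 C=30 D=52 E=39] avail[A=37 B=24 C=25 D=52 E=39] open={R1}
Step 2: reserve R2 B 1 -> on_hand[A=37 B=24 C=30 D=52 E=39] avail[A=37 B=23 C=25 D=52 E=39] open={R1,R2}
Step 3: reserve R3 B 9 -> on_hand[A=37 B=24 C=30 D=52 E=39] avail[A=37 B=14 C=25 D=52 E=39] open={R1,R2,R3}
Step 4: cancel R2 -> on_hand[A=37 B=24 C=30 D=52 E=39] avail[A=37 B=15 C=25 D=52 E=39] open={R1,R3}
Step 5: reserve R4 B 5 -> on_hand[A=37 B=24 C=30 D=52 E=39] avail[A=37 B=10 C=25 D=52 E=39] open={R1,R3,R4}
Step 6: cancel R3 -> on_hand[A=37 B=24 C=30 D=52 E=39] avail[A=37 B=19 C=25 D=52 E=39] open={R1,R4}
Step 7: cancel R4 -> on_hand[A=37 B=24 C=30 D=52 E=39] avail[A=37 B=24 C=25 D=52 E=39] open={R1}
Step 8: cancel R1 -> on_hand[A=37 B=24 C=30 D=52 E=39] avail[A=37 B=24 C=30 D=52 E=39] open={}
Step 9: reserve R5 D 1 -> on_hand[A=37 B=24 C=30 D=52 E=39] avail[A=37 B=24 C=30 D=51 E=39] open={R5}
Step 10: commit R5 -> on_hand[A=37 B=24 C=30 D=51 E=39] avail[A=37 B=24 C=30 D=51 E=39] open={}
Step 11: reserve R6 B 3 -> on_hand[A=37 B=24 C=30 D=51 E=39] avail[A=37 B=21 C=30 D=51 E=39] open={R6}
Step 12: commit R6 -> on_hand[A=37 B=21 C=30 D=51 E=39] avail[A=37 B=21 C=30 D=51 E=39] open={}
Step 13: reserve R7 E 1 -> on_hand[A=37 B=21 C=30 D=51 E=39] avail[A=37 B=21 C=30 D=51 E=38] open={R7}
Step 14: reserve R8 B 6 -> on_hand[A=37 B=21 C=30 D=51 E=39] avail[A=37 B=15 C=30 D=51 E=38] open={R7,R8}
Step 15: cancel R8 -> on_hand[A=37 B=21 C=30 D=51 E=39] avail[A=37 B=21 C=30 D=51 E=38] open={R7}
Step 16: reserve R9 C 4 -> on_hand[A=37 B=21 C=30 D=51 E=39] avail[A=37 B=21 C=26 D=51 E=38] open={R7,R9}
Final available[E] = 38

Answer: 38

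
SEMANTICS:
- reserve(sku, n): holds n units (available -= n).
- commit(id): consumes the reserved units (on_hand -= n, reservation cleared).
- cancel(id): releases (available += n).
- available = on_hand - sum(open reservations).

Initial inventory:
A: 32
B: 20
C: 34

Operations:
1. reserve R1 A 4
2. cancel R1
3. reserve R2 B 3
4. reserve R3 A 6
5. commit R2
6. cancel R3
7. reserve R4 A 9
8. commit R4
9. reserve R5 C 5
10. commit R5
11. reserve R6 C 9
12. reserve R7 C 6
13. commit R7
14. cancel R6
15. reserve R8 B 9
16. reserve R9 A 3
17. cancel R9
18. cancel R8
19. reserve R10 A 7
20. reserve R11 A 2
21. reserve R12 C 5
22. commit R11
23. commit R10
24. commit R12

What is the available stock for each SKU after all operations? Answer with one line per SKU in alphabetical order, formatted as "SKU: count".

Answer: A: 14
B: 17
C: 18

Derivation:
Step 1: reserve R1 A 4 -> on_hand[A=32 B=20 C=34] avail[A=28 B=20 C=34] open={R1}
Step 2: cancel R1 -> on_hand[A=32 B=20 C=34] avail[A=32 B=20 C=34] open={}
Step 3: reserve R2 B 3 -> on_hand[A=32 B=20 C=34] avail[A=32 B=17 C=34] open={R2}
Step 4: reserve R3 A 6 -> on_hand[A=32 B=20 C=34] avail[A=26 B=17 C=34] open={R2,R3}
Step 5: commit R2 -> on_hand[A=32 B=17 C=34] avail[A=26 B=17 C=34] open={R3}
Step 6: cancel R3 -> on_hand[A=32 B=17 C=34] avail[A=32 B=17 C=34] open={}
Step 7: reserve R4 A 9 -> on_hand[A=32 B=17 C=34] avail[A=23 B=17 C=34] open={R4}
Step 8: commit R4 -> on_hand[A=23 B=17 C=34] avail[A=23 B=17 C=34] open={}
Step 9: reserve R5 C 5 -> on_hand[A=23 B=17 C=34] avail[A=23 B=17 C=29] open={R5}
Step 10: commit R5 -> on_hand[A=23 B=17 C=29] avail[A=23 B=17 C=29] open={}
Step 11: reserve R6 C 9 -> on_hand[A=23 B=17 C=29] avail[A=23 B=17 C=20] open={R6}
Step 12: reserve R7 C 6 -> on_hand[A=23 B=17 C=29] avail[A=23 B=17 C=14] open={R6,R7}
Step 13: commit R7 -> on_hand[A=23 B=17 C=23] avail[A=23 B=17 C=14] open={R6}
Step 14: cancel R6 -> on_hand[A=23 B=17 C=23] avail[A=23 B=17 C=23] open={}
Step 15: reserve R8 B 9 -> on_hand[A=23 B=17 C=23] avail[A=23 B=8 C=23] open={R8}
Step 16: reserve R9 A 3 -> on_hand[A=23 B=17 C=23] avail[A=20 B=8 C=23] open={R8,R9}
Step 17: cancel R9 -> on_hand[A=23 B=17 C=23] avail[A=23 B=8 C=23] open={R8}
Step 18: cancel R8 -> on_hand[A=23 B=17 C=23] avail[A=23 B=17 C=23] open={}
Step 19: reserve R10 A 7 -> on_hand[A=23 B=17 C=23] avail[A=16 B=17 C=23] open={R10}
Step 20: reserve R11 A 2 -> on_hand[A=23 B=17 C=23] avail[A=14 B=17 C=23] open={R10,R11}
Step 21: reserve R12 C 5 -> on_hand[A=23 B=17 C=23] avail[A=14 B=17 C=18] open={R10,R11,R12}
Step 22: commit R11 -> on_hand[A=21 B=17 C=23] avail[A=14 B=17 C=18] open={R10,R12}
Step 23: commit R10 -> on_hand[A=14 B=17 C=23] avail[A=14 B=17 C=18] open={R12}
Step 24: commit R12 -> on_hand[A=14 B=17 C=18] avail[A=14 B=17 C=18] open={}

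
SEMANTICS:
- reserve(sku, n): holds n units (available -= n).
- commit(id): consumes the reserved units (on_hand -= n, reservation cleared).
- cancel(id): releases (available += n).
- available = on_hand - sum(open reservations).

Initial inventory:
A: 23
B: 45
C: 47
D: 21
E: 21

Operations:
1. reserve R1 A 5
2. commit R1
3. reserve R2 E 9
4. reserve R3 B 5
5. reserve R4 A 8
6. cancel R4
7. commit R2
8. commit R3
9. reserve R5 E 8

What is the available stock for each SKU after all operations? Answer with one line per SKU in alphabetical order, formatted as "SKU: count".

Answer: A: 18
B: 40
C: 47
D: 21
E: 4

Derivation:
Step 1: reserve R1 A 5 -> on_hand[A=23 B=45 C=47 D=21 E=21] avail[A=18 B=45 C=47 D=21 E=21] open={R1}
Step 2: commit R1 -> on_hand[A=18 B=45 C=47 D=21 E=21] avail[A=18 B=45 C=47 D=21 E=21] open={}
Step 3: reserve R2 E 9 -> on_hand[A=18 B=45 C=47 D=21 E=21] avail[A=18 B=45 C=47 D=21 E=12] open={R2}
Step 4: reserve R3 B 5 -> on_hand[A=18 B=45 C=47 D=21 E=21] avail[A=18 B=40 C=47 D=21 E=12] open={R2,R3}
Step 5: reserve R4 A 8 -> on_hand[A=18 B=45 C=47 D=21 E=21] avail[A=10 B=40 C=47 D=21 E=12] open={R2,R3,R4}
Step 6: cancel R4 -> on_hand[A=18 B=45 C=47 D=21 E=21] avail[A=18 B=40 C=47 D=21 E=12] open={R2,R3}
Step 7: commit R2 -> on_hand[A=18 B=45 C=47 D=21 E=12] avail[A=18 B=40 C=47 D=21 E=12] open={R3}
Step 8: commit R3 -> on_hand[A=18 B=40 C=47 D=21 E=12] avail[A=18 B=40 C=47 D=21 E=12] open={}
Step 9: reserve R5 E 8 -> on_hand[A=18 B=40 C=47 D=21 E=12] avail[A=18 B=40 C=47 D=21 E=4] open={R5}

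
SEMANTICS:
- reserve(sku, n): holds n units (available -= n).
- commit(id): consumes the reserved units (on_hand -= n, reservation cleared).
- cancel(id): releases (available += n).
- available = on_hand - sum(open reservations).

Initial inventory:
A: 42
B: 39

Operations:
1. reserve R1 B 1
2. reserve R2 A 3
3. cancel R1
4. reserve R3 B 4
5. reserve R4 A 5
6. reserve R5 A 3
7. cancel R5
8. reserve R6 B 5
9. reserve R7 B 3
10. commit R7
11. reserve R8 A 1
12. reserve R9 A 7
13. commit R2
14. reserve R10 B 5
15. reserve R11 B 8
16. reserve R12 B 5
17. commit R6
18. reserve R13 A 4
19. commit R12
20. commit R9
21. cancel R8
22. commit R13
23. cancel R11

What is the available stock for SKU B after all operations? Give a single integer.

Answer: 17

Derivation:
Step 1: reserve R1 B 1 -> on_hand[A=42 B=39] avail[A=42 B=38] open={R1}
Step 2: reserve R2 A 3 -> on_hand[A=42 B=39] avail[A=39 B=38] open={R1,R2}
Step 3: cancel R1 -> on_hand[A=42 B=39] avail[A=39 B=39] open={R2}
Step 4: reserve R3 B 4 -> on_hand[A=42 B=39] avail[A=39 B=35] open={R2,R3}
Step 5: reserve R4 A 5 -> on_hand[A=42 B=39] avail[A=34 B=35] open={R2,R3,R4}
Step 6: reserve R5 A 3 -> on_hand[A=42 B=39] avail[A=31 B=35] open={R2,R3,R4,R5}
Step 7: cancel R5 -> on_hand[A=42 B=39] avail[A=34 B=35] open={R2,R3,R4}
Step 8: reserve R6 B 5 -> on_hand[A=42 B=39] avail[A=34 B=30] open={R2,R3,R4,R6}
Step 9: reserve R7 B 3 -> on_hand[A=42 B=39] avail[A=34 B=27] open={R2,R3,R4,R6,R7}
Step 10: commit R7 -> on_hand[A=42 B=36] avail[A=34 B=27] open={R2,R3,R4,R6}
Step 11: reserve R8 A 1 -> on_hand[A=42 B=36] avail[A=33 B=27] open={R2,R3,R4,R6,R8}
Step 12: reserve R9 A 7 -> on_hand[A=42 B=36] avail[A=26 B=27] open={R2,R3,R4,R6,R8,R9}
Step 13: commit R2 -> on_hand[A=39 B=36] avail[A=26 B=27] open={R3,R4,R6,R8,R9}
Step 14: reserve R10 B 5 -> on_hand[A=39 B=36] avail[A=26 B=22] open={R10,R3,R4,R6,R8,R9}
Step 15: reserve R11 B 8 -> on_hand[A=39 B=36] avail[A=26 B=14] open={R10,R11,R3,R4,R6,R8,R9}
Step 16: reserve R12 B 5 -> on_hand[A=39 B=36] avail[A=26 B=9] open={R10,R11,R12,R3,R4,R6,R8,R9}
Step 17: commit R6 -> on_hand[A=39 B=31] avail[A=26 B=9] open={R10,R11,R12,R3,R4,R8,R9}
Step 18: reserve R13 A 4 -> on_hand[A=39 B=31] avail[A=22 B=9] open={R10,R11,R12,R13,R3,R4,R8,R9}
Step 19: commit R12 -> on_hand[A=39 B=26] avail[A=22 B=9] open={R10,R11,R13,R3,R4,R8,R9}
Step 20: commit R9 -> on_hand[A=32 B=26] avail[A=22 B=9] open={R10,R11,R13,R3,R4,R8}
Step 21: cancel R8 -> on_hand[A=32 B=26] avail[A=23 B=9] open={R10,R11,R13,R3,R4}
Step 22: commit R13 -> on_hand[A=28 B=26] avail[A=23 B=9] open={R10,R11,R3,R4}
Step 23: cancel R11 -> on_hand[A=28 B=26] avail[A=23 B=17] open={R10,R3,R4}
Final available[B] = 17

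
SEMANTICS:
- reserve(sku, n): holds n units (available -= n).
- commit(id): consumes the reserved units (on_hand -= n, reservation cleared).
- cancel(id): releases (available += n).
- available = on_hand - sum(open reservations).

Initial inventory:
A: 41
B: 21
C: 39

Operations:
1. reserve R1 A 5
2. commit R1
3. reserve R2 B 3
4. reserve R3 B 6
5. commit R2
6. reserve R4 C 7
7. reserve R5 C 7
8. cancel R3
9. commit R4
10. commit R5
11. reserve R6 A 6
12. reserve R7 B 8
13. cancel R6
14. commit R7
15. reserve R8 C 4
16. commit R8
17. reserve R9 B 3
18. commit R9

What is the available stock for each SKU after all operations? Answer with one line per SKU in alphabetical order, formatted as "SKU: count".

Answer: A: 36
B: 7
C: 21

Derivation:
Step 1: reserve R1 A 5 -> on_hand[A=41 B=21 C=39] avail[A=36 B=21 C=39] open={R1}
Step 2: commit R1 -> on_hand[A=36 B=21 C=39] avail[A=36 B=21 C=39] open={}
Step 3: reserve R2 B 3 -> on_hand[A=36 B=21 C=39] avail[A=36 B=18 C=39] open={R2}
Step 4: reserve R3 B 6 -> on_hand[A=36 B=21 C=39] avail[A=36 B=12 C=39] open={R2,R3}
Step 5: commit R2 -> on_hand[A=36 B=18 C=39] avail[A=36 B=12 C=39] open={R3}
Step 6: reserve R4 C 7 -> on_hand[A=36 B=18 C=39] avail[A=36 B=12 C=32] open={R3,R4}
Step 7: reserve R5 C 7 -> on_hand[A=36 B=18 C=39] avail[A=36 B=12 C=25] open={R3,R4,R5}
Step 8: cancel R3 -> on_hand[A=36 B=18 C=39] avail[A=36 B=18 C=25] open={R4,R5}
Step 9: commit R4 -> on_hand[A=36 B=18 C=32] avail[A=36 B=18 C=25] open={R5}
Step 10: commit R5 -> on_hand[A=36 B=18 C=25] avail[A=36 B=18 C=25] open={}
Step 11: reserve R6 A 6 -> on_hand[A=36 B=18 C=25] avail[A=30 B=18 C=25] open={R6}
Step 12: reserve R7 B 8 -> on_hand[A=36 B=18 C=25] avail[A=30 B=10 C=25] open={R6,R7}
Step 13: cancel R6 -> on_hand[A=36 B=18 C=25] avail[A=36 B=10 C=25] open={R7}
Step 14: commit R7 -> on_hand[A=36 B=10 C=25] avail[A=36 B=10 C=25] open={}
Step 15: reserve R8 C 4 -> on_hand[A=36 B=10 C=25] avail[A=36 B=10 C=21] open={R8}
Step 16: commit R8 -> on_hand[A=36 B=10 C=21] avail[A=36 B=10 C=21] open={}
Step 17: reserve R9 B 3 -> on_hand[A=36 B=10 C=21] avail[A=36 B=7 C=21] open={R9}
Step 18: commit R9 -> on_hand[A=36 B=7 C=21] avail[A=36 B=7 C=21] open={}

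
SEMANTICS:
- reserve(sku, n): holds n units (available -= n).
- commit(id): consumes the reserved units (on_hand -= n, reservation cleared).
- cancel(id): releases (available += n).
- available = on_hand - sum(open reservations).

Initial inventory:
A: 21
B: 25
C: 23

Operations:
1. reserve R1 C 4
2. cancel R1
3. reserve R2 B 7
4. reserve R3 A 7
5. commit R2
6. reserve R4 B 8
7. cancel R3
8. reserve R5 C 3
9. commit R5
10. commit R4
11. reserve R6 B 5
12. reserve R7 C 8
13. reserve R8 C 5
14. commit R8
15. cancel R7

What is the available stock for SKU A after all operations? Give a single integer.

Step 1: reserve R1 C 4 -> on_hand[A=21 B=25 C=23] avail[A=21 B=25 C=19] open={R1}
Step 2: cancel R1 -> on_hand[A=21 B=25 C=23] avail[A=21 B=25 C=23] open={}
Step 3: reserve R2 B 7 -> on_hand[A=21 B=25 C=23] avail[A=21 B=18 C=23] open={R2}
Step 4: reserve R3 A 7 -> on_hand[A=21 B=25 C=23] avail[A=14 B=18 C=23] open={R2,R3}
Step 5: commit R2 -> on_hand[A=21 B=18 C=23] avail[A=14 B=18 C=23] open={R3}
Step 6: reserve R4 B 8 -> on_hand[A=21 B=18 C=23] avail[A=14 B=10 C=23] open={R3,R4}
Step 7: cancel R3 -> on_hand[A=21 B=18 C=23] avail[A=21 B=10 C=23] open={R4}
Step 8: reserve R5 C 3 -> on_hand[A=21 B=18 C=23] avail[A=21 B=10 C=20] open={R4,R5}
Step 9: commit R5 -> on_hand[A=21 B=18 C=20] avail[A=21 B=10 C=20] open={R4}
Step 10: commit R4 -> on_hand[A=21 B=10 C=20] avail[A=21 B=10 C=20] open={}
Step 11: reserve R6 B 5 -> on_hand[A=21 B=10 C=20] avail[A=21 B=5 C=20] open={R6}
Step 12: reserve R7 C 8 -> on_hand[A=21 B=10 C=20] avail[A=21 B=5 C=12] open={R6,R7}
Step 13: reserve R8 C 5 -> on_hand[A=21 B=10 C=20] avail[A=21 B=5 C=7] open={R6,R7,R8}
Step 14: commit R8 -> on_hand[A=21 B=10 C=15] avail[A=21 B=5 C=7] open={R6,R7}
Step 15: cancel R7 -> on_hand[A=21 B=10 C=15] avail[A=21 B=5 C=15] open={R6}
Final available[A] = 21

Answer: 21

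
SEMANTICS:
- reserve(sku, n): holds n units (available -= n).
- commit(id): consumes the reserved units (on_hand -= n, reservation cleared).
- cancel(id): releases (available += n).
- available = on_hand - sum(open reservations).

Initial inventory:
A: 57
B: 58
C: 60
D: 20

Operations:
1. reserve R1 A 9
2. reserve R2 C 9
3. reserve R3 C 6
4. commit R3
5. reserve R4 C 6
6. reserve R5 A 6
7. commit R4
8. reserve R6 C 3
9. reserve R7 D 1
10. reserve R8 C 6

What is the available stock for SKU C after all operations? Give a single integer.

Answer: 30

Derivation:
Step 1: reserve R1 A 9 -> on_hand[A=57 B=58 C=60 D=20] avail[A=48 B=58 C=60 D=20] open={R1}
Step 2: reserve R2 C 9 -> on_hand[A=57 B=58 C=60 D=20] avail[A=48 B=58 C=51 D=20] open={R1,R2}
Step 3: reserve R3 C 6 -> on_hand[A=57 B=58 C=60 D=20] avail[A=48 B=58 C=45 D=20] open={R1,R2,R3}
Step 4: commit R3 -> on_hand[A=57 B=58 C=54 D=20] avail[A=48 B=58 C=45 D=20] open={R1,R2}
Step 5: reserve R4 C 6 -> on_hand[A=57 B=58 C=54 D=20] avail[A=48 B=58 C=39 D=20] open={R1,R2,R4}
Step 6: reserve R5 A 6 -> on_hand[A=57 B=58 C=54 D=20] avail[A=42 B=58 C=39 D=20] open={R1,R2,R4,R5}
Step 7: commit R4 -> on_hand[A=57 B=58 C=48 D=20] avail[A=42 B=58 C=39 D=20] open={R1,R2,R5}
Step 8: reserve R6 C 3 -> on_hand[A=57 B=58 C=48 D=20] avail[A=42 B=58 C=36 D=20] open={R1,R2,R5,R6}
Step 9: reserve R7 D 1 -> on_hand[A=57 B=58 C=48 D=20] avail[A=42 B=58 C=36 D=19] open={R1,R2,R5,R6,R7}
Step 10: reserve R8 C 6 -> on_hand[A=57 B=58 C=48 D=20] avail[A=42 B=58 C=30 D=19] open={R1,R2,R5,R6,R7,R8}
Final available[C] = 30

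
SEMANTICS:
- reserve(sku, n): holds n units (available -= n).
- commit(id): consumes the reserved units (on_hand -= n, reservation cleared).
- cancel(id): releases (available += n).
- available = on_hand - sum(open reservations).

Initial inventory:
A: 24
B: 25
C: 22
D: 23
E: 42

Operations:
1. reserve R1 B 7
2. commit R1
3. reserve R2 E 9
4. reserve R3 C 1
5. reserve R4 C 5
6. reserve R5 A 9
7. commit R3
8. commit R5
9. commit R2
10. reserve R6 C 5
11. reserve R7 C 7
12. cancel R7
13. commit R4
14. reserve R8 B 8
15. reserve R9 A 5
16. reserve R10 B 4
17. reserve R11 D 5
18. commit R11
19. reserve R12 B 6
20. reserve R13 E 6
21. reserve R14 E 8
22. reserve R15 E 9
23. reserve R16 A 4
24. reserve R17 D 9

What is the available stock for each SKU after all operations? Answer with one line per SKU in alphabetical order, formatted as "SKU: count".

Step 1: reserve R1 B 7 -> on_hand[A=24 B=25 C=22 D=23 E=42] avail[A=24 B=18 C=22 D=23 E=42] open={R1}
Step 2: commit R1 -> on_hand[A=24 B=18 C=22 D=23 E=42] avail[A=24 B=18 C=22 D=23 E=42] open={}
Step 3: reserve R2 E 9 -> on_hand[A=24 B=18 C=22 D=23 E=42] avail[A=24 B=18 C=22 D=23 E=33] open={R2}
Step 4: reserve R3 C 1 -> on_hand[A=24 B=18 C=22 D=23 E=42] avail[A=24 B=18 C=21 D=23 E=33] open={R2,R3}
Step 5: reserve R4 C 5 -> on_hand[A=24 B=18 C=22 D=23 E=42] avail[A=24 B=18 C=16 D=23 E=33] open={R2,R3,R4}
Step 6: reserve R5 A 9 -> on_hand[A=24 B=18 C=22 D=23 E=42] avail[A=15 B=18 C=16 D=23 E=33] open={R2,R3,R4,R5}
Step 7: commit R3 -> on_hand[A=24 B=18 C=21 D=23 E=42] avail[A=15 B=18 C=16 D=23 E=33] open={R2,R4,R5}
Step 8: commit R5 -> on_hand[A=15 B=18 C=21 D=23 E=42] avail[A=15 B=18 C=16 D=23 E=33] open={R2,R4}
Step 9: commit R2 -> on_hand[A=15 B=18 C=21 D=23 E=33] avail[A=15 B=18 C=16 D=23 E=33] open={R4}
Step 10: reserve R6 C 5 -> on_hand[A=15 B=18 C=21 D=23 E=33] avail[A=15 B=18 C=11 D=23 E=33] open={R4,R6}
Step 11: reserve R7 C 7 -> on_hand[A=15 B=18 C=21 D=23 E=33] avail[A=15 B=18 C=4 D=23 E=33] open={R4,R6,R7}
Step 12: cancel R7 -> on_hand[A=15 B=18 C=21 D=23 E=33] avail[A=15 B=18 C=11 D=23 E=33] open={R4,R6}
Step 13: commit R4 -> on_hand[A=15 B=18 C=16 D=23 E=33] avail[A=15 B=18 C=11 D=23 E=33] open={R6}
Step 14: reserve R8 B 8 -> on_hand[A=15 B=18 C=16 D=23 E=33] avail[A=15 B=10 C=11 D=23 E=33] open={R6,R8}
Step 15: reserve R9 A 5 -> on_hand[A=15 B=18 C=16 D=23 E=33] avail[A=10 B=10 C=11 D=23 E=33] open={R6,R8,R9}
Step 16: reserve R10 B 4 -> on_hand[A=15 B=18 C=16 D=23 E=33] avail[A=10 B=6 C=11 D=23 E=33] open={R10,R6,R8,R9}
Step 17: reserve R11 D 5 -> on_hand[A=15 B=18 C=16 D=23 E=33] avail[A=10 B=6 C=11 D=18 E=33] open={R10,R11,R6,R8,R9}
Step 18: commit R11 -> on_hand[A=15 B=18 C=16 D=18 E=33] avail[A=10 B=6 C=11 D=18 E=33] open={R10,R6,R8,R9}
Step 19: reserve R12 B 6 -> on_hand[A=15 B=18 C=16 D=18 E=33] avail[A=10 B=0 C=11 D=18 E=33] open={R10,R12,R6,R8,R9}
Step 20: reserve R13 E 6 -> on_hand[A=15 B=18 C=16 D=18 E=33] avail[A=10 B=0 C=11 D=18 E=27] open={R10,R12,R13,R6,R8,R9}
Step 21: reserve R14 E 8 -> on_hand[A=15 B=18 C=16 D=18 E=33] avail[A=10 B=0 C=11 D=18 E=19] open={R10,R12,R13,R14,R6,R8,R9}
Step 22: reserve R15 E 9 -> on_hand[A=15 B=18 C=16 D=18 E=33] avail[A=10 B=0 C=11 D=18 E=10] open={R10,R12,R13,R14,R15,R6,R8,R9}
Step 23: reserve R16 A 4 -> on_hand[A=15 B=18 C=16 D=18 E=33] avail[A=6 B=0 C=11 D=18 E=10] open={R10,R12,R13,R14,R15,R16,R6,R8,R9}
Step 24: reserve R17 D 9 -> on_hand[A=15 B=18 C=16 D=18 E=33] avail[A=6 B=0 C=11 D=9 E=10] open={R10,R12,R13,R14,R15,R16,R17,R6,R8,R9}

Answer: A: 6
B: 0
C: 11
D: 9
E: 10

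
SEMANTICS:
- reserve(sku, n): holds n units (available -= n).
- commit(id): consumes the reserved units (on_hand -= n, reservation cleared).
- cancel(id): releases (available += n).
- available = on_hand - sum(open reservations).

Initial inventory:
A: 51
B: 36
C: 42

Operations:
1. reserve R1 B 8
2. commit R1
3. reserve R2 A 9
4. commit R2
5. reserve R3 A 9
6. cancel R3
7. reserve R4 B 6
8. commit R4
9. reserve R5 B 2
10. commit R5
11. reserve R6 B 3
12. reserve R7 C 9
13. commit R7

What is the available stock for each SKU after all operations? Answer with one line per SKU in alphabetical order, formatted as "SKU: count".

Answer: A: 42
B: 17
C: 33

Derivation:
Step 1: reserve R1 B 8 -> on_hand[A=51 B=36 C=42] avail[A=51 B=28 C=42] open={R1}
Step 2: commit R1 -> on_hand[A=51 B=28 C=42] avail[A=51 B=28 C=42] open={}
Step 3: reserve R2 A 9 -> on_hand[A=51 B=28 C=42] avail[A=42 B=28 C=42] open={R2}
Step 4: commit R2 -> on_hand[A=42 B=28 C=42] avail[A=42 B=28 C=42] open={}
Step 5: reserve R3 A 9 -> on_hand[A=42 B=28 C=42] avail[A=33 B=28 C=42] open={R3}
Step 6: cancel R3 -> on_hand[A=42 B=28 C=42] avail[A=42 B=28 C=42] open={}
Step 7: reserve R4 B 6 -> on_hand[A=42 B=28 C=42] avail[A=42 B=22 C=42] open={R4}
Step 8: commit R4 -> on_hand[A=42 B=22 C=42] avail[A=42 B=22 C=42] open={}
Step 9: reserve R5 B 2 -> on_hand[A=42 B=22 C=42] avail[A=42 B=20 C=42] open={R5}
Step 10: commit R5 -> on_hand[A=42 B=20 C=42] avail[A=42 B=20 C=42] open={}
Step 11: reserve R6 B 3 -> on_hand[A=42 B=20 C=42] avail[A=42 B=17 C=42] open={R6}
Step 12: reserve R7 C 9 -> on_hand[A=42 B=20 C=42] avail[A=42 B=17 C=33] open={R6,R7}
Step 13: commit R7 -> on_hand[A=42 B=20 C=33] avail[A=42 B=17 C=33] open={R6}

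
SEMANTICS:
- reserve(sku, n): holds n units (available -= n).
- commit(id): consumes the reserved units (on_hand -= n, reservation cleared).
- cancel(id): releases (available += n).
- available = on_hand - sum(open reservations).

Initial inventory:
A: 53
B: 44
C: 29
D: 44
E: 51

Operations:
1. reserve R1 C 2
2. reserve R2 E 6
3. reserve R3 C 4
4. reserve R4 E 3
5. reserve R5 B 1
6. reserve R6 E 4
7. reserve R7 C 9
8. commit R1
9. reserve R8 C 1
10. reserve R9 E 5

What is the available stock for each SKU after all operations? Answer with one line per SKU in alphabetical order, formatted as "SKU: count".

Answer: A: 53
B: 43
C: 13
D: 44
E: 33

Derivation:
Step 1: reserve R1 C 2 -> on_hand[A=53 B=44 C=29 D=44 E=51] avail[A=53 B=44 C=27 D=44 E=51] open={R1}
Step 2: reserve R2 E 6 -> on_hand[A=53 B=44 C=29 D=44 E=51] avail[A=53 B=44 C=27 D=44 E=45] open={R1,R2}
Step 3: reserve R3 C 4 -> on_hand[A=53 B=44 C=29 D=44 E=51] avail[A=53 B=44 C=23 D=44 E=45] open={R1,R2,R3}
Step 4: reserve R4 E 3 -> on_hand[A=53 B=44 C=29 D=44 E=51] avail[A=53 B=44 C=23 D=44 E=42] open={R1,R2,R3,R4}
Step 5: reserve R5 B 1 -> on_hand[A=53 B=44 C=29 D=44 E=51] avail[A=53 B=43 C=23 D=44 E=42] open={R1,R2,R3,R4,R5}
Step 6: reserve R6 E 4 -> on_hand[A=53 B=44 C=29 D=44 E=51] avail[A=53 B=43 C=23 D=44 E=38] open={R1,R2,R3,R4,R5,R6}
Step 7: reserve R7 C 9 -> on_hand[A=53 B=44 C=29 D=44 E=51] avail[A=53 B=43 C=14 D=44 E=38] open={R1,R2,R3,R4,R5,R6,R7}
Step 8: commit R1 -> on_hand[A=53 B=44 C=27 D=44 E=51] avail[A=53 B=43 C=14 D=44 E=38] open={R2,R3,R4,R5,R6,R7}
Step 9: reserve R8 C 1 -> on_hand[A=53 B=44 C=27 D=44 E=51] avail[A=53 B=43 C=13 D=44 E=38] open={R2,R3,R4,R5,R6,R7,R8}
Step 10: reserve R9 E 5 -> on_hand[A=53 B=44 C=27 D=44 E=51] avail[A=53 B=43 C=13 D=44 E=33] open={R2,R3,R4,R5,R6,R7,R8,R9}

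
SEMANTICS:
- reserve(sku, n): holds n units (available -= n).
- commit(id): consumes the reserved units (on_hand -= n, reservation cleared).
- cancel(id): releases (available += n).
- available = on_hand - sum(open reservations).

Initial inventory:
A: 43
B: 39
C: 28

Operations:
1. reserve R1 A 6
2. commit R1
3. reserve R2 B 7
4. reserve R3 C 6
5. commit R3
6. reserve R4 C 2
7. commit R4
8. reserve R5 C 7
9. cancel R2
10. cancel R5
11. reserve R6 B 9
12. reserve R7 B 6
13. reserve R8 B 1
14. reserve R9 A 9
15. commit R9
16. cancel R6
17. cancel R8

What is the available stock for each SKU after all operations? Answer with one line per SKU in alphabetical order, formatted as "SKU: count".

Step 1: reserve R1 A 6 -> on_hand[A=43 B=39 C=28] avail[A=37 B=39 C=28] open={R1}
Step 2: commit R1 -> on_hand[A=37 B=39 C=28] avail[A=37 B=39 C=28] open={}
Step 3: reserve R2 B 7 -> on_hand[A=37 B=39 C=28] avail[A=37 B=32 C=28] open={R2}
Step 4: reserve R3 C 6 -> on_hand[A=37 B=39 C=28] avail[A=37 B=32 C=22] open={R2,R3}
Step 5: commit R3 -> on_hand[A=37 B=39 C=22] avail[A=37 B=32 C=22] open={R2}
Step 6: reserve R4 C 2 -> on_hand[A=37 B=39 C=22] avail[A=37 B=32 C=20] open={R2,R4}
Step 7: commit R4 -> on_hand[A=37 B=39 C=20] avail[A=37 B=32 C=20] open={R2}
Step 8: reserve R5 C 7 -> on_hand[A=37 B=39 C=20] avail[A=37 B=32 C=13] open={R2,R5}
Step 9: cancel R2 -> on_hand[A=37 B=39 C=20] avail[A=37 B=39 C=13] open={R5}
Step 10: cancel R5 -> on_hand[A=37 B=39 C=20] avail[A=37 B=39 C=20] open={}
Step 11: reserve R6 B 9 -> on_hand[A=37 B=39 C=20] avail[A=37 B=30 C=20] open={R6}
Step 12: reserve R7 B 6 -> on_hand[A=37 B=39 C=20] avail[A=37 B=24 C=20] open={R6,R7}
Step 13: reserve R8 B 1 -> on_hand[A=37 B=39 C=20] avail[A=37 B=23 C=20] open={R6,R7,R8}
Step 14: reserve R9 A 9 -> on_hand[A=37 B=39 C=20] avail[A=28 B=23 C=20] open={R6,R7,R8,R9}
Step 15: commit R9 -> on_hand[A=28 B=39 C=20] avail[A=28 B=23 C=20] open={R6,R7,R8}
Step 16: cancel R6 -> on_hand[A=28 B=39 C=20] avail[A=28 B=32 C=20] open={R7,R8}
Step 17: cancel R8 -> on_hand[A=28 B=39 C=20] avail[A=28 B=33 C=20] open={R7}

Answer: A: 28
B: 33
C: 20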